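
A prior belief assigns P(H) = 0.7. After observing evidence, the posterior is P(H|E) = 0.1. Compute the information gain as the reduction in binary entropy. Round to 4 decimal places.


H(prior) = -0.7*log2(0.7) - 0.3*log2(0.3)
= 0.8813
H(post) = -0.1*log2(0.1) - 0.9*log2(0.9)
= 0.469
IG = 0.8813 - 0.469 = 0.4123

0.4123


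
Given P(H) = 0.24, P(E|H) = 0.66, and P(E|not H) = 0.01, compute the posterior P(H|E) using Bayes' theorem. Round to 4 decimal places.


By Bayes' theorem: P(H|E) = P(E|H)*P(H) / P(E)
P(E) = P(E|H)*P(H) + P(E|not H)*P(not H)
P(E) = 0.66*0.24 + 0.01*0.76 = 0.166
P(H|E) = 0.66*0.24 / 0.166 = 0.9542

0.9542


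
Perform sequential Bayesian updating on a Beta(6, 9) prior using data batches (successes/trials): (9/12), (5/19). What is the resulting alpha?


Accumulate successes: 14
Posterior alpha = prior alpha + sum of successes
= 6 + 14 = 20

20


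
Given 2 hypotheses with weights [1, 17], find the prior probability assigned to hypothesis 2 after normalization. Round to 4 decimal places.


To normalize, divide each weight by the sum of all weights.
Sum = 18
Prior(H2) = 17/18 = 0.9444

0.9444


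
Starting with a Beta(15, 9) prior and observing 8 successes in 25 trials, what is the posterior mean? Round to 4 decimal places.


Posterior parameters: alpha = 15 + 8 = 23
beta = 9 + 17 = 26
Posterior mean = alpha / (alpha + beta) = 23 / 49
= 0.4694

0.4694


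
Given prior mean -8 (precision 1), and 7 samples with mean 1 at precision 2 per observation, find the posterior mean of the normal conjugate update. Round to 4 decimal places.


The posterior mean is a precision-weighted average of prior and data.
Post. prec. = 1 + 14 = 15
Post. mean = (-8 + 14)/15 = 6/15 = 0.4

0.4


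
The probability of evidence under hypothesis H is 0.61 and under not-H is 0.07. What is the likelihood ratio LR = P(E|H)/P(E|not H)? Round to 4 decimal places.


LR = 0.61 / 0.07
= 8.7143

8.7143


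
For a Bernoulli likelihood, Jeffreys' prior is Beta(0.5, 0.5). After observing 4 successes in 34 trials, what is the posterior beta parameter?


Jeffreys' prior for Bernoulli is Beta(0.5, 0.5).
Posterior is Beta(0.5 + k, 0.5 + n - k).
Posterior beta = 0.5 + (n - k) = 0.5 + 30 = 30.5

30.5


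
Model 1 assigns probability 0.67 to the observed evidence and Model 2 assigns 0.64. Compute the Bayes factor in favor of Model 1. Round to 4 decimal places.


BF = P(data|M1) / P(data|M2)
= 0.67 / 0.64 = 1.0469

1.0469


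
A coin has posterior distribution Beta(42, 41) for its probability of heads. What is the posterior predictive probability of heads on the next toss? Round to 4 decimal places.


Posterior predictive = E[theta] = alpha/(alpha+beta)
= 42/83
= 0.506

0.506


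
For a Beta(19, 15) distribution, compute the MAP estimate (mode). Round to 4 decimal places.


MAP = mode = (a-1)/(a+b-2)
= (19-1)/(19+15-2)
= 18/32 = 0.5625

0.5625


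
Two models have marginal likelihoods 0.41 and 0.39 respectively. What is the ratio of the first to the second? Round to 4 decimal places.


Evidence ratio = 0.41 / 0.39
= 1.0513

1.0513


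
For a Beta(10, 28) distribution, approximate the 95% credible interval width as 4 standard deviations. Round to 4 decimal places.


Variance of Beta(a,b) = ab / ((a+b)^2 * (a+b+1))
= 10*28 / ((38)^2 * 39)
= 0.005
SD = sqrt(0.005) = 0.0705
Width = 4 * SD = 0.282

0.282


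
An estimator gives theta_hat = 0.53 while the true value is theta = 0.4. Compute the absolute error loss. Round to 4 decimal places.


The absolute error loss is |theta_hat - theta|
= |0.53 - 0.4|
= 0.13

0.13


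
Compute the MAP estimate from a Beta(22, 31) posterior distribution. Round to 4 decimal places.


MAP = mode of Beta distribution
= (alpha - 1)/(alpha + beta - 2)
= (22-1)/(22+31-2)
= 21/51 = 0.4118

0.4118


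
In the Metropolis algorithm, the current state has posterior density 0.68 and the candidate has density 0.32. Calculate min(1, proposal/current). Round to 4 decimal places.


Ratio = 0.32/0.68 = 0.4706
Acceptance probability = min(1, 0.4706)
= 0.4706

0.4706


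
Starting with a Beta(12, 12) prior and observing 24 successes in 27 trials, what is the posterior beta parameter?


Posterior beta = prior beta + failures
Failures = 27 - 24 = 3
beta_post = 12 + 3 = 15

15


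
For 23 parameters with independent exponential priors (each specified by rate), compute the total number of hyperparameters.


A exponential prior has 1 hyperparameter per parameter.
Total = 23 * 1 = 23

23


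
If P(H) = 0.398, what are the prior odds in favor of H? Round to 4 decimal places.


Prior odds = P(H) / (1 - P(H))
= 0.398 / 0.602
= 0.6611

0.6611


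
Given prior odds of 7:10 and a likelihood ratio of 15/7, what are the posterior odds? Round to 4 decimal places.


Posterior odds = prior odds * LR
Prior odds = 7/10 = 0.7
LR = 15/7 = 2.1429
Posterior odds = 0.7 * 2.1429 = 1.5

1.5


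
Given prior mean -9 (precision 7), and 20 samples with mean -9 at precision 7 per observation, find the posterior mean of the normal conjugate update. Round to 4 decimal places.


The posterior mean is a precision-weighted average of prior and data.
Post. prec. = 7 + 140 = 147
Post. mean = (-63 + -1260)/147 = -1323/147 = -9.0

-9.0


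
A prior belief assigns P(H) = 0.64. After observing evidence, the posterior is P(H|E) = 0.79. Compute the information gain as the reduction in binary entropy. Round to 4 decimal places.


H(prior) = -0.64*log2(0.64) - 0.36*log2(0.36)
= 0.9427
H(post) = -0.79*log2(0.79) - 0.21*log2(0.21)
= 0.7415
IG = 0.9427 - 0.7415 = 0.2012

0.2012


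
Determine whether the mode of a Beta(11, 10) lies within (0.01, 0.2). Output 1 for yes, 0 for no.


First find the mode: (a-1)/(a+b-2) = 0.5263
Is 0.5263 in (0.01, 0.2)? 0

0


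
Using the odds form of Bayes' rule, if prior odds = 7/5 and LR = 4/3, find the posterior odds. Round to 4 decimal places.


Bayes' rule in odds form: posterior odds = prior odds * LR
= (7 * 4) / (5 * 3)
= 28/15 = 1.8667

1.8667


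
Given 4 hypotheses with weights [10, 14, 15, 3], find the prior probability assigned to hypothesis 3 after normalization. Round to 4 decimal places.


To normalize, divide each weight by the sum of all weights.
Sum = 42
Prior(H3) = 15/42 = 0.3571

0.3571


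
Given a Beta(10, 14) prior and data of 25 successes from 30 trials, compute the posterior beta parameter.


Number of failures = 30 - 25 = 5
Posterior beta = 14 + 5 = 19

19


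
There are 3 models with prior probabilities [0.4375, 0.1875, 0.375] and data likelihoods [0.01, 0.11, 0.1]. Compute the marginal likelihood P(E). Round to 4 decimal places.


P(E) = sum over models of P(M_i) * P(E|M_i)
= 0.4375*0.01 + 0.1875*0.11 + 0.375*0.1
= 0.0625

0.0625


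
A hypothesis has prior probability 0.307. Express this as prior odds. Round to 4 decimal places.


Odds = P(H) / P(not H) = 0.307 / 0.693
= 0.443

0.443


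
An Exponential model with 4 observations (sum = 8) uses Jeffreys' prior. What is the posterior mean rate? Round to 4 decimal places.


Posterior Gamma(4, 8)
E[lambda] = 4/8 = 0.5

0.5


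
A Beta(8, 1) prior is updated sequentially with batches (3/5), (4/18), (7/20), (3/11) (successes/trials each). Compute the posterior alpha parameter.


Sequential conjugate updating is equivalent to a single batch update.
Total successes across all batches = 17
alpha_posterior = alpha_prior + total_successes = 8 + 17
= 25

25


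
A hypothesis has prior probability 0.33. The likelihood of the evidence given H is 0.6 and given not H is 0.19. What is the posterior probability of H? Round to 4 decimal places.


Using Bayes' theorem:
P(E) = 0.33 * 0.6 + 0.67 * 0.19
P(E) = 0.3253
P(H|E) = (0.33 * 0.6) / 0.3253 = 0.6087

0.6087


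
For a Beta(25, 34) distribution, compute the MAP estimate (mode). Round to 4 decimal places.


MAP = mode = (a-1)/(a+b-2)
= (25-1)/(25+34-2)
= 24/57 = 0.4211

0.4211


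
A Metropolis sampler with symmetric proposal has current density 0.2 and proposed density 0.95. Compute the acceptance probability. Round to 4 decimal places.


For symmetric proposals, acceptance = min(1, pi(x*)/pi(x))
= min(1, 0.95/0.2)
= min(1, 4.75) = 1.0

1.0


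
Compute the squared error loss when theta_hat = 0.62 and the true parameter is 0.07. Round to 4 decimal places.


L = (theta_hat - theta_true)^2
= (0.62 - 0.07)^2
= 0.55^2 = 0.3025

0.3025


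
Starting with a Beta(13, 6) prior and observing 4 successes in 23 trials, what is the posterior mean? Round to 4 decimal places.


Posterior parameters: alpha = 13 + 4 = 17
beta = 6 + 19 = 25
Posterior mean = alpha / (alpha + beta) = 17 / 42
= 0.4048

0.4048


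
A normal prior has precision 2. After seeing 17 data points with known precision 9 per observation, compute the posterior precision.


In the conjugate normal model, precisions add:
tau_posterior = tau_prior + n * tau_data
= 2 + 17*9 = 155

155


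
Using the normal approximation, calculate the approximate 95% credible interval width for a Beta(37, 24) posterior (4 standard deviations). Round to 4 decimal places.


Var(Beta) = 37*24/(61^2 * 62) = 0.0038
SD = 0.062
Width ~ 4*SD = 0.2482

0.2482


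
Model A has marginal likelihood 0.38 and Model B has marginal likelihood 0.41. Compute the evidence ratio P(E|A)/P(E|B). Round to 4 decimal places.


Evidence ratio = P(E|A) / P(E|B)
= 0.38 / 0.41
= 0.9268

0.9268


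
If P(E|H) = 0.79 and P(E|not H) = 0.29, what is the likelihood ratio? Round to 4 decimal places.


Likelihood ratio = P(E|H) / P(E|not H)
= 0.79 / 0.29
= 2.7241

2.7241


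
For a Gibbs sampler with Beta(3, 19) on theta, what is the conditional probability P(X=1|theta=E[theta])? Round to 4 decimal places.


E[theta] = 3/(3+19) = 0.1364
P(X=1|theta) = theta = 0.1364

0.1364


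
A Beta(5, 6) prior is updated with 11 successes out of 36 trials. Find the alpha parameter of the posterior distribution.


In the Beta-Binomial conjugate update:
alpha_post = alpha_prior + successes
= 5 + 11
= 16

16


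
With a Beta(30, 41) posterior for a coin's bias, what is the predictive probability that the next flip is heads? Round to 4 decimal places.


The predictive probability equals the posterior mean.
P(next = heads) = alpha / (alpha + beta)
= 30 / 71 = 0.4225

0.4225


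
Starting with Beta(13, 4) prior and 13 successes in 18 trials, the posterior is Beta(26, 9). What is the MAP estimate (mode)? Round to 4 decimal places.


The mode of Beta(a, b) when a > 1 and b > 1 is (a-1)/(a+b-2)
= (26 - 1) / (26 + 9 - 2)
= 25 / 33
= 0.7576

0.7576


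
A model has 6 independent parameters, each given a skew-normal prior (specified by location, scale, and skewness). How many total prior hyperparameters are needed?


Each skew-normal prior needs 3 hyperparameters (location, scale, and skewness).
Total = 3 * 6 = 18

18


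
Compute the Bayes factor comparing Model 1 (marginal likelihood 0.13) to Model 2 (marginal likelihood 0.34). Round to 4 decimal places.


BF12 = marginal likelihood of M1 / marginal likelihood of M2
= 0.13/0.34
= 0.3824

0.3824


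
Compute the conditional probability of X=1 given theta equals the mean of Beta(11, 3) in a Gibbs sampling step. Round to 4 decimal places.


Mean of Beta(11, 3) = 0.7857
P(X=1 | theta=0.7857) = 0.7857

0.7857


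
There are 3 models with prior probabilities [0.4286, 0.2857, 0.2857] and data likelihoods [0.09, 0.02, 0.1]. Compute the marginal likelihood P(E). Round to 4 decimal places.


P(E) = sum over models of P(M_i) * P(E|M_i)
= 0.4286*0.09 + 0.2857*0.02 + 0.2857*0.1
= 0.0729

0.0729


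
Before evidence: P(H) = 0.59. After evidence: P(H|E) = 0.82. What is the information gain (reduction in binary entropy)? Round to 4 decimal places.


Prior entropy = 0.9765
Posterior entropy = 0.6801
Information gain = 0.9765 - 0.6801 = 0.2964

0.2964


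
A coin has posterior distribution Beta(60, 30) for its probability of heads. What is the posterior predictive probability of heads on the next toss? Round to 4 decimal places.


Posterior predictive = E[theta] = alpha/(alpha+beta)
= 60/90
= 0.6667

0.6667


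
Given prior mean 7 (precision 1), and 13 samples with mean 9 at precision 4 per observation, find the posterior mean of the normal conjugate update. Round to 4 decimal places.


The posterior mean is a precision-weighted average of prior and data.
Post. prec. = 1 + 52 = 53
Post. mean = (7 + 468)/53 = 475/53 = 8.9623

8.9623


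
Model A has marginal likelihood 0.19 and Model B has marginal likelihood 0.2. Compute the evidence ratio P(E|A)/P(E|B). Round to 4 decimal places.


Evidence ratio = P(E|A) / P(E|B)
= 0.19 / 0.2
= 0.95

0.95


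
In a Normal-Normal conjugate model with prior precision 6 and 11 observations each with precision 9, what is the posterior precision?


Posterior precision = prior precision + n * observation precision
= 6 + 11 * 9
= 6 + 99 = 105

105


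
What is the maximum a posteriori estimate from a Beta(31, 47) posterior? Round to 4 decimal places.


The MAP estimate equals the mode of the distribution.
Mode of Beta(a,b) = (a-1)/(a+b-2)
= 30/76
= 0.3947

0.3947


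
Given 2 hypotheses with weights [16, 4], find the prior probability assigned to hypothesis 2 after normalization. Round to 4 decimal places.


To normalize, divide each weight by the sum of all weights.
Sum = 20
Prior(H2) = 4/20 = 0.2

0.2


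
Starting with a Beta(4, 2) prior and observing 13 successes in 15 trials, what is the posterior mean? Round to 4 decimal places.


Posterior parameters: alpha = 4 + 13 = 17
beta = 2 + 2 = 4
Posterior mean = alpha / (alpha + beta) = 17 / 21
= 0.8095

0.8095


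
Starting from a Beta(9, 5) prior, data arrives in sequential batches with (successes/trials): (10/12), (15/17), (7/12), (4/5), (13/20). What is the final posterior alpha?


In sequential Bayesian updating, we sum all successes.
Total successes = 49
Final alpha = 9 + 49 = 58

58


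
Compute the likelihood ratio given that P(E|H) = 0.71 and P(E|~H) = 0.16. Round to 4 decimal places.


LR = P(E|H) / P(E|~H)
= 0.71 / 0.16 = 4.4375

4.4375


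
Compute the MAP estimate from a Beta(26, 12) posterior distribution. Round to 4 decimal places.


MAP = mode of Beta distribution
= (alpha - 1)/(alpha + beta - 2)
= (26-1)/(26+12-2)
= 25/36 = 0.6944

0.6944


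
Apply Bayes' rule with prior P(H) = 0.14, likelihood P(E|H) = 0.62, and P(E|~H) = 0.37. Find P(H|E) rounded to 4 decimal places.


Step 1: Compute marginal P(E) = P(E|H)P(H) + P(E|~H)P(~H)
= 0.62*0.14 + 0.37*0.86 = 0.405
Step 2: P(H|E) = P(E|H)P(H)/P(E) = 0.0868/0.405
= 0.2143

0.2143


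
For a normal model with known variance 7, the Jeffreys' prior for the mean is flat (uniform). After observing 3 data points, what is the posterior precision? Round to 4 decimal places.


Jeffreys' prior for normal mean (known variance) is flat.
Prior precision = 0.
Posterior precision = prior_prec + n/sigma^2 = 0 + 3/7
= 0.4286

0.4286


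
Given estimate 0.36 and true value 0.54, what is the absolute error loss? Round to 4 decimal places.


Absolute error = |estimate - true|
= |-0.18| = 0.18

0.18


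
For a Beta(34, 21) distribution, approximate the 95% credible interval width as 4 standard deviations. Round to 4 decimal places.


Variance of Beta(a,b) = ab / ((a+b)^2 * (a+b+1))
= 34*21 / ((55)^2 * 56)
= 0.0042
SD = sqrt(0.0042) = 0.0649
Width = 4 * SD = 0.2597

0.2597


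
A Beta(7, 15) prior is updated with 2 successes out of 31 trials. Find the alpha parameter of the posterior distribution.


In the Beta-Binomial conjugate update:
alpha_post = alpha_prior + successes
= 7 + 2
= 9

9


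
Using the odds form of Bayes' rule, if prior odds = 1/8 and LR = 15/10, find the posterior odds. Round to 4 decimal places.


Bayes' rule in odds form: posterior odds = prior odds * LR
= (1 * 15) / (8 * 10)
= 15/80 = 0.1875

0.1875


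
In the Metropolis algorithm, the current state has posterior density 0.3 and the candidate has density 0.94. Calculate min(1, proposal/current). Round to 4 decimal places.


Ratio = 0.94/0.3 = 3.1333
Acceptance probability = min(1, 3.1333)
= 1.0

1.0


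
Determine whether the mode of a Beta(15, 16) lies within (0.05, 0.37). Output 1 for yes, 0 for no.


First find the mode: (a-1)/(a+b-2) = 0.4828
Is 0.4828 in (0.05, 0.37)? 0

0


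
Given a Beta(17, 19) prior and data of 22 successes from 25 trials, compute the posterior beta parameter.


Number of failures = 25 - 22 = 3
Posterior beta = 19 + 3 = 22

22


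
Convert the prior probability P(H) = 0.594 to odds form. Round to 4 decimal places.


P(not H) = 1 - 0.594 = 0.406
Odds = 0.594 / 0.406 = 1.4631

1.4631


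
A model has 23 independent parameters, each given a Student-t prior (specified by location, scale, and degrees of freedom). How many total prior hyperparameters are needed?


Each Student-t prior needs 3 hyperparameters (location, scale, and degrees of freedom).
Total = 3 * 23 = 69

69


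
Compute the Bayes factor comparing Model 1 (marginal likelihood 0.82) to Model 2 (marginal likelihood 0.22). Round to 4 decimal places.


BF12 = marginal likelihood of M1 / marginal likelihood of M2
= 0.82/0.22
= 3.7273

3.7273


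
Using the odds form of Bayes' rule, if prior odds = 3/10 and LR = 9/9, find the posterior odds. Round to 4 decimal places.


Bayes' rule in odds form: posterior odds = prior odds * LR
= (3 * 9) / (10 * 9)
= 27/90 = 0.3

0.3


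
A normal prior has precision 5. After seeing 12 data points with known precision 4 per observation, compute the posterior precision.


In the conjugate normal model, precisions add:
tau_posterior = tau_prior + n * tau_data
= 5 + 12*4 = 53

53


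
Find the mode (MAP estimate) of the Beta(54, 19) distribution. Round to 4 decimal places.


For Beta(a,b) with a,b > 1:
Mode = (a-1)/(a+b-2) = (54-1)/(73-2)
= 53/71 = 0.7465

0.7465


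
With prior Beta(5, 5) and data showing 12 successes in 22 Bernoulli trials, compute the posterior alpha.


Conjugate update: alpha_posterior = alpha_prior + k
= 5 + 12 = 17

17


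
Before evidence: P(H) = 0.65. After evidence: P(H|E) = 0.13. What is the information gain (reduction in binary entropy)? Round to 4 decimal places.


Prior entropy = 0.9341
Posterior entropy = 0.5574
Information gain = 0.9341 - 0.5574 = 0.3766

0.3766


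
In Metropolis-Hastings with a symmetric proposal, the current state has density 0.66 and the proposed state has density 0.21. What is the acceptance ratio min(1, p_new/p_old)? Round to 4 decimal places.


Ratio = p_new / p_old = 0.21 / 0.66 = 0.3182
Acceptance = min(1, 0.3182) = 0.3182

0.3182


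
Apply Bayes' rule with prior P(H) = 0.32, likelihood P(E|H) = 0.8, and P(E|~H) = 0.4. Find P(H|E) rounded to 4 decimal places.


Step 1: Compute marginal P(E) = P(E|H)P(H) + P(E|~H)P(~H)
= 0.8*0.32 + 0.4*0.68 = 0.528
Step 2: P(H|E) = P(E|H)P(H)/P(E) = 0.256/0.528
= 0.4848

0.4848


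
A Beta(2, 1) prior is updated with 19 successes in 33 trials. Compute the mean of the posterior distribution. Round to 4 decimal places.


After update: Beta(21, 15)
Mean = 21 / (21 + 15) = 21 / 36
= 0.5833

0.5833


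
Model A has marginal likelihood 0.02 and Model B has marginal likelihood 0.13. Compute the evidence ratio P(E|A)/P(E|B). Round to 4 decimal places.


Evidence ratio = P(E|A) / P(E|B)
= 0.02 / 0.13
= 0.1538

0.1538


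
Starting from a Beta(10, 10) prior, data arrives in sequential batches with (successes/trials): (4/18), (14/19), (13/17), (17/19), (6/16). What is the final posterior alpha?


In sequential Bayesian updating, we sum all successes.
Total successes = 54
Final alpha = 10 + 54 = 64

64


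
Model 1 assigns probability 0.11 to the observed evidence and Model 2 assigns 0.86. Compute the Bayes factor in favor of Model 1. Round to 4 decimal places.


BF = P(data|M1) / P(data|M2)
= 0.11 / 0.86 = 0.1279

0.1279


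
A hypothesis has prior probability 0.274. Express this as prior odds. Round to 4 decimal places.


Odds = P(H) / P(not H) = 0.274 / 0.726
= 0.3774

0.3774


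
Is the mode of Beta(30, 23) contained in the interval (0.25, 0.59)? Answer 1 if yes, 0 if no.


Mode = (a-1)/(a+b-2) = 29/51 = 0.5686
Interval: (0.25, 0.59)
Contains mode? 1

1


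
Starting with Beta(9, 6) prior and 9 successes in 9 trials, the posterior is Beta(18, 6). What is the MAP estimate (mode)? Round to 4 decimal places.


The mode of Beta(a, b) when a > 1 and b > 1 is (a-1)/(a+b-2)
= (18 - 1) / (18 + 6 - 2)
= 17 / 22
= 0.7727

0.7727


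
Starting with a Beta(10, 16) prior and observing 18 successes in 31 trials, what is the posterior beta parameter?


Posterior beta = prior beta + failures
Failures = 31 - 18 = 13
beta_post = 16 + 13 = 29

29


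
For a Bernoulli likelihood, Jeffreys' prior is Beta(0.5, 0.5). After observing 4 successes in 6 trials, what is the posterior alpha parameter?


Jeffreys' prior for Bernoulli is Beta(0.5, 0.5).
Posterior is Beta(0.5 + k, 0.5 + n - k).
Posterior alpha = 0.5 + k = 0.5 + 4 = 4.5

4.5


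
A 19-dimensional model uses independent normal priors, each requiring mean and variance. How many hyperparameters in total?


Per parameter: 2 (mean and variance).
Total = 19 * 2 = 38

38


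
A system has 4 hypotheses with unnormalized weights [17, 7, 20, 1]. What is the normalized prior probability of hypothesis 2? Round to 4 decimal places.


The normalized prior is the weight divided by the total.
Total weight = 45
P(H2) = 7 / 45 = 0.1556

0.1556


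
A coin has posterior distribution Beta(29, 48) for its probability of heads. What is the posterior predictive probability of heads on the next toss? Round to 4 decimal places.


Posterior predictive = E[theta] = alpha/(alpha+beta)
= 29/77
= 0.3766

0.3766


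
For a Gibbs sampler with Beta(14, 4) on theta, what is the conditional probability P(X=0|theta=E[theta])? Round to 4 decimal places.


E[theta] = 14/(14+4) = 0.7778
P(X=0|theta) = 1 - theta = 0.2222

0.2222


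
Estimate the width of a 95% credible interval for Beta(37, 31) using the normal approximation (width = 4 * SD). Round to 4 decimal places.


For Beta(a,b): Var = ab/((a+b)^2(a+b+1))
Var = 0.0036, SD = 0.06
Approximate 95% CI width = 4 * 0.06 = 0.2398

0.2398


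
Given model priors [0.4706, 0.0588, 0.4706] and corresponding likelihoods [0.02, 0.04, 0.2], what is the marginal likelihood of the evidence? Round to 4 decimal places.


P(E) = sum_i P(M_i) P(E|M_i)
= 0.0094 + 0.0024 + 0.0941
= 0.1059

0.1059


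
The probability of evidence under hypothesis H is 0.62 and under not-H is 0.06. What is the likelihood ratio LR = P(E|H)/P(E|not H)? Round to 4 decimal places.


LR = 0.62 / 0.06
= 10.3333

10.3333


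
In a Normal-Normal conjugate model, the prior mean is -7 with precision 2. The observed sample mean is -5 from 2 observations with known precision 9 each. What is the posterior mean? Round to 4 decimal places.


Posterior precision = tau0 + n*tau = 2 + 2*9 = 20
Posterior mean = (tau0*mu0 + n*tau*xbar) / posterior_precision
= (2*-7 + 2*9*-5) / 20
= -104 / 20 = -5.2

-5.2


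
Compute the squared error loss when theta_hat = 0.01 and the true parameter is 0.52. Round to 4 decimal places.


L = (theta_hat - theta_true)^2
= (0.01 - 0.52)^2
= -0.51^2 = 0.2601

0.2601


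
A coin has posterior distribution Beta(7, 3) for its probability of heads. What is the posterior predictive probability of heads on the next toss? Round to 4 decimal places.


Posterior predictive = E[theta] = alpha/(alpha+beta)
= 7/10
= 0.7

0.7


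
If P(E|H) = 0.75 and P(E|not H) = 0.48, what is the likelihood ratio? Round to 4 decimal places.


Likelihood ratio = P(E|H) / P(E|not H)
= 0.75 / 0.48
= 1.5625

1.5625


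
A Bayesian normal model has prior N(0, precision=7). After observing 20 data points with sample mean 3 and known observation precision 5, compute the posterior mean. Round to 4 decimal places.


Posterior mean = (prior_precision * prior_mean + n * data_precision * data_mean) / (prior_precision + n * data_precision)
Numerator = 7*0 + 20*5*3 = 300
Denominator = 7 + 20*5 = 107
Posterior mean = 2.8037

2.8037


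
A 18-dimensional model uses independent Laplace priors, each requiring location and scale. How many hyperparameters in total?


Per parameter: 2 (location and scale).
Total = 18 * 2 = 36

36


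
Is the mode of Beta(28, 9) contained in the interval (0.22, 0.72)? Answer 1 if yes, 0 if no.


Mode = (a-1)/(a+b-2) = 27/35 = 0.7714
Interval: (0.22, 0.72)
Contains mode? 0

0


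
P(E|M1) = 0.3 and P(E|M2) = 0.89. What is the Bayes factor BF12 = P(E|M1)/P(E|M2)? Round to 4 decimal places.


Bayes factor BF12 = P(E|M1) / P(E|M2)
= 0.3 / 0.89
= 0.3371

0.3371


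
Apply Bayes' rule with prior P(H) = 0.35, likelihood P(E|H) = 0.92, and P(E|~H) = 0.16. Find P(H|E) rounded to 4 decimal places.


Step 1: Compute marginal P(E) = P(E|H)P(H) + P(E|~H)P(~H)
= 0.92*0.35 + 0.16*0.65 = 0.426
Step 2: P(H|E) = P(E|H)P(H)/P(E) = 0.322/0.426
= 0.7559

0.7559


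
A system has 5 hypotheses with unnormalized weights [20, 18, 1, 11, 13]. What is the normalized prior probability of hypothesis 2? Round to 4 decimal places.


The normalized prior is the weight divided by the total.
Total weight = 63
P(H2) = 18 / 63 = 0.2857

0.2857


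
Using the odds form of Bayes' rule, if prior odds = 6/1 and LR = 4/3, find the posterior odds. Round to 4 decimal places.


Bayes' rule in odds form: posterior odds = prior odds * LR
= (6 * 4) / (1 * 3)
= 24/3 = 8.0

8.0


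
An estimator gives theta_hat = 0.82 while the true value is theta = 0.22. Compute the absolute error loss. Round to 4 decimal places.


The absolute error loss is |theta_hat - theta|
= |0.82 - 0.22|
= 0.6

0.6


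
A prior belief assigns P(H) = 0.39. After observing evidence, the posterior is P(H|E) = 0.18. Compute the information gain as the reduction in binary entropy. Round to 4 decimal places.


H(prior) = -0.39*log2(0.39) - 0.61*log2(0.61)
= 0.9648
H(post) = -0.18*log2(0.18) - 0.82*log2(0.82)
= 0.6801
IG = 0.9648 - 0.6801 = 0.2847

0.2847


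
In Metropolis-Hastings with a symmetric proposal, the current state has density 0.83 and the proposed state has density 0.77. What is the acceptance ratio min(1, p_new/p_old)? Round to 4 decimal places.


Ratio = p_new / p_old = 0.77 / 0.83 = 0.9277
Acceptance = min(1, 0.9277) = 0.9277

0.9277


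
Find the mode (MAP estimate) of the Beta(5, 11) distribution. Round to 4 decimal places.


For Beta(a,b) with a,b > 1:
Mode = (a-1)/(a+b-2) = (5-1)/(16-2)
= 4/14 = 0.2857

0.2857


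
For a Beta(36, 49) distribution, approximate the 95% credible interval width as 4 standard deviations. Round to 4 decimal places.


Variance of Beta(a,b) = ab / ((a+b)^2 * (a+b+1))
= 36*49 / ((85)^2 * 86)
= 0.0028
SD = sqrt(0.0028) = 0.0533
Width = 4 * SD = 0.2131

0.2131


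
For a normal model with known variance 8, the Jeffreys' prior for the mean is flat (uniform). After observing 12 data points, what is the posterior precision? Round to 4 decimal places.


Jeffreys' prior for normal mean (known variance) is flat.
Prior precision = 0.
Posterior precision = prior_prec + n/sigma^2 = 0 + 12/8
= 1.5

1.5


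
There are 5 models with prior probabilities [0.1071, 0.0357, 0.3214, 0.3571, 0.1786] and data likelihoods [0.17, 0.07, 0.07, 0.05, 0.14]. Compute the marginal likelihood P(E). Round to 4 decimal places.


P(E) = sum over models of P(M_i) * P(E|M_i)
= 0.1071*0.17 + 0.0357*0.07 + 0.3214*0.07 + 0.3571*0.05 + 0.1786*0.14
= 0.0861

0.0861


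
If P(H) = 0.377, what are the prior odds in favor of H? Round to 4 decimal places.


Prior odds = P(H) / (1 - P(H))
= 0.377 / 0.623
= 0.6051

0.6051


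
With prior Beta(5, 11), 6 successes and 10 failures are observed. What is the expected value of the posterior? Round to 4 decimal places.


Posterior = Beta(11, 21)
E[theta] = alpha/(alpha+beta)
= 11/32 = 0.3438

0.3438


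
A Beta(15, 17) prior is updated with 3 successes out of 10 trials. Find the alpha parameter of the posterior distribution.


In the Beta-Binomial conjugate update:
alpha_post = alpha_prior + successes
= 15 + 3
= 18

18


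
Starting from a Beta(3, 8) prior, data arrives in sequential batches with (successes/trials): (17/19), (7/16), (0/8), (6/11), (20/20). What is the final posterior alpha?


In sequential Bayesian updating, we sum all successes.
Total successes = 50
Final alpha = 3 + 50 = 53

53


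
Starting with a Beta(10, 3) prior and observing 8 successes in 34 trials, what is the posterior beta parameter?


Posterior beta = prior beta + failures
Failures = 34 - 8 = 26
beta_post = 3 + 26 = 29

29


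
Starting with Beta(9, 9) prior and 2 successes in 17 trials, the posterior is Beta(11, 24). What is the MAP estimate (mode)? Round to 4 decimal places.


The mode of Beta(a, b) when a > 1 and b > 1 is (a-1)/(a+b-2)
= (11 - 1) / (11 + 24 - 2)
= 10 / 33
= 0.303

0.303


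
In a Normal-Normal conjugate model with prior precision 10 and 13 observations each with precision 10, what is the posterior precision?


Posterior precision = prior precision + n * observation precision
= 10 + 13 * 10
= 10 + 130 = 140

140


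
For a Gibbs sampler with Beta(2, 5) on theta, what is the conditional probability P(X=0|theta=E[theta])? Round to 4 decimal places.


E[theta] = 2/(2+5) = 0.2857
P(X=0|theta) = 1 - theta = 0.7143

0.7143


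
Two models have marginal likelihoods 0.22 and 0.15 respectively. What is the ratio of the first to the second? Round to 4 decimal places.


Evidence ratio = 0.22 / 0.15
= 1.4667

1.4667


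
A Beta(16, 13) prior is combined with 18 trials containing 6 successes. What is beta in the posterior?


In conjugate updating:
beta_posterior = beta_prior + (n - k)
= 13 + (18 - 6)
= 13 + 12 = 25

25


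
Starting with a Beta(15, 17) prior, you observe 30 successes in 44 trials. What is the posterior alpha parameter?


For a Beta-Binomial conjugate model:
Posterior alpha = prior alpha + number of successes
= 15 + 30 = 45

45


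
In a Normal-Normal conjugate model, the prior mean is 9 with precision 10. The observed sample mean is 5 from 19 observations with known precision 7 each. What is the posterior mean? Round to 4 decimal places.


Posterior precision = tau0 + n*tau = 10 + 19*7 = 143
Posterior mean = (tau0*mu0 + n*tau*xbar) / posterior_precision
= (10*9 + 19*7*5) / 143
= 755 / 143 = 5.2797

5.2797


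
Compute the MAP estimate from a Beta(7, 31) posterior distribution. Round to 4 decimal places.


MAP = mode of Beta distribution
= (alpha - 1)/(alpha + beta - 2)
= (7-1)/(7+31-2)
= 6/36 = 0.1667

0.1667


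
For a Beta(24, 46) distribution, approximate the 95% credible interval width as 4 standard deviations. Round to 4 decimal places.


Variance of Beta(a,b) = ab / ((a+b)^2 * (a+b+1))
= 24*46 / ((70)^2 * 71)
= 0.0032
SD = sqrt(0.0032) = 0.0563
Width = 4 * SD = 0.2253

0.2253


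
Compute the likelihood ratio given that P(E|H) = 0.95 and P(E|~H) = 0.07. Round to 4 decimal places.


LR = P(E|H) / P(E|~H)
= 0.95 / 0.07 = 13.5714

13.5714


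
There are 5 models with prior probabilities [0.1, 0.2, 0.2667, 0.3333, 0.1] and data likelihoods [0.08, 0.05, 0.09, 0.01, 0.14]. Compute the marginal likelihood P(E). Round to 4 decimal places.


P(E) = sum over models of P(M_i) * P(E|M_i)
= 0.1*0.08 + 0.2*0.05 + 0.2667*0.09 + 0.3333*0.01 + 0.1*0.14
= 0.0593

0.0593


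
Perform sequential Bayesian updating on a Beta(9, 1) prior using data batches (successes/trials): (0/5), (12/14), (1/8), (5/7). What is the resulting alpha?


Accumulate successes: 18
Posterior alpha = prior alpha + sum of successes
= 9 + 18 = 27

27


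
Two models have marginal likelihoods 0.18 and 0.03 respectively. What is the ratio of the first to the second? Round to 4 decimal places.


Evidence ratio = 0.18 / 0.03
= 6.0

6.0


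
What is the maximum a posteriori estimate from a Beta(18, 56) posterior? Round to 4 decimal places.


The MAP estimate equals the mode of the distribution.
Mode of Beta(a,b) = (a-1)/(a+b-2)
= 17/72
= 0.2361

0.2361


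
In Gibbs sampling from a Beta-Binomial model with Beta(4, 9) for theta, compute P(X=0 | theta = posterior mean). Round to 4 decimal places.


Posterior mean = alpha/(alpha+beta) = 4/13 = 0.3077
P(X=0|theta=mean) = 1 - theta = 0.6923

0.6923


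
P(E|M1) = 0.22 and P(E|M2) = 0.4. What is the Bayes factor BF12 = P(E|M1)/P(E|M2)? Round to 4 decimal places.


Bayes factor BF12 = P(E|M1) / P(E|M2)
= 0.22 / 0.4
= 0.55

0.55


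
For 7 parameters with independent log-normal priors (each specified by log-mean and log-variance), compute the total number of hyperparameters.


A log-normal prior has 2 hyperparameters per parameter.
Total = 7 * 2 = 14

14


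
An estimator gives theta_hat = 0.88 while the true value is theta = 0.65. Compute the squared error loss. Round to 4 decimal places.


The squared error loss is (theta_hat - theta)^2
= (0.88 - 0.65)^2
= (0.23)^2 = 0.0529

0.0529


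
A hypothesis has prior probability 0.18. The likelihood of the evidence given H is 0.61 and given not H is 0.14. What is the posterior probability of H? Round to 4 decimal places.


Using Bayes' theorem:
P(E) = 0.18 * 0.61 + 0.82 * 0.14
P(E) = 0.2246
P(H|E) = (0.18 * 0.61) / 0.2246 = 0.4889

0.4889


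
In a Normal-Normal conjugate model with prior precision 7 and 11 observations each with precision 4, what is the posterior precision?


Posterior precision = prior precision + n * observation precision
= 7 + 11 * 4
= 7 + 44 = 51

51


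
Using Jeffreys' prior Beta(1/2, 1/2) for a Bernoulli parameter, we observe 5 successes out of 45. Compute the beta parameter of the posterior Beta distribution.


Conjugate update: Beta(0.5 + k, 0.5 + n - k).
k = 5, n - k = 40
Posterior beta = 0.5 + (n - k) = 0.5 + 40 = 40.5

40.5


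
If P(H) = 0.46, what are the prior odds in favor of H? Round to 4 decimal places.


Prior odds = P(H) / (1 - P(H))
= 0.46 / 0.54
= 0.8519

0.8519


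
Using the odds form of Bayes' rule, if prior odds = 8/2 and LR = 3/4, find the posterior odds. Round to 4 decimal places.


Bayes' rule in odds form: posterior odds = prior odds * LR
= (8 * 3) / (2 * 4)
= 24/8 = 3.0

3.0


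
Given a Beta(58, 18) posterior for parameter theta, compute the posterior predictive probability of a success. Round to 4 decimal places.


For a Beta-Bernoulli model, the predictive probability is the mean:
P(success) = 58/(58+18) = 58/76 = 0.7632

0.7632


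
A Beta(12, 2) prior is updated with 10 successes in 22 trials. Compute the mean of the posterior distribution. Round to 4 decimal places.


After update: Beta(22, 14)
Mean = 22 / (22 + 14) = 22 / 36
= 0.6111

0.6111


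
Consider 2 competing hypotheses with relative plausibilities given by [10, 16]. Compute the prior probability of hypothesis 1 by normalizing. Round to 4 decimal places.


Sum of weights = 10 + 16 = 26
Normalized prior for H1 = 10 / 26
= 0.3846

0.3846


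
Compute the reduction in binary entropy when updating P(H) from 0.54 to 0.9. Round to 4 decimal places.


H_before = -p*log2(p) - (1-p)*log2(1-p) for p=0.54: 0.9954
H_after for p=0.9: 0.469
Reduction = 0.9954 - 0.469 = 0.5264

0.5264


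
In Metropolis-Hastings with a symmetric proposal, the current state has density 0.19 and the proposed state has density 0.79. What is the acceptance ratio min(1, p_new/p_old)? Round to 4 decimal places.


Ratio = p_new / p_old = 0.79 / 0.19 = 4.1579
Acceptance = min(1, 4.1579) = 1.0

1.0


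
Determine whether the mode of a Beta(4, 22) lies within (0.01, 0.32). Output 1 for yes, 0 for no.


First find the mode: (a-1)/(a+b-2) = 0.125
Is 0.125 in (0.01, 0.32)? 1

1


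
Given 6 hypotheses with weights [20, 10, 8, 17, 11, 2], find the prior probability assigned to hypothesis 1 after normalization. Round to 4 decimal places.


To normalize, divide each weight by the sum of all weights.
Sum = 68
Prior(H1) = 20/68 = 0.2941

0.2941


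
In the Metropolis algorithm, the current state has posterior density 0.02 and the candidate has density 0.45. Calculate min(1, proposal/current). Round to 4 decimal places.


Ratio = 0.45/0.02 = 22.5
Acceptance probability = min(1, 22.5)
= 1.0

1.0


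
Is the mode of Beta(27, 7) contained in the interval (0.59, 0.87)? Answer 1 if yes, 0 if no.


Mode = (a-1)/(a+b-2) = 26/32 = 0.8125
Interval: (0.59, 0.87)
Contains mode? 1

1


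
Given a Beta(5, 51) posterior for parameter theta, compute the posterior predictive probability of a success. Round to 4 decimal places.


For a Beta-Bernoulli model, the predictive probability is the mean:
P(success) = 5/(5+51) = 5/56 = 0.0893

0.0893


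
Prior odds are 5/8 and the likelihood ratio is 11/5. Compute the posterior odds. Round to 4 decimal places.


Posterior odds = prior odds * likelihood ratio
= (5/8) * (11/5)
= 55 / 40
= 1.375

1.375


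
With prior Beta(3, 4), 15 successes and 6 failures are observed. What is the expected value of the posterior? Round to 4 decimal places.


Posterior = Beta(18, 10)
E[theta] = alpha/(alpha+beta)
= 18/28 = 0.6429

0.6429


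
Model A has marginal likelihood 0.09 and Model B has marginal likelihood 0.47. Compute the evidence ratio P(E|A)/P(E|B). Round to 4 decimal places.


Evidence ratio = P(E|A) / P(E|B)
= 0.09 / 0.47
= 0.1915

0.1915


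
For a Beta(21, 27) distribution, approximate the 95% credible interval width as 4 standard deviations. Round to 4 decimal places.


Variance of Beta(a,b) = ab / ((a+b)^2 * (a+b+1))
= 21*27 / ((48)^2 * 49)
= 0.005
SD = sqrt(0.005) = 0.0709
Width = 4 * SD = 0.2835

0.2835


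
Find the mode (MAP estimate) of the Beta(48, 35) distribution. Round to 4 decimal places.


For Beta(a,b) with a,b > 1:
Mode = (a-1)/(a+b-2) = (48-1)/(83-2)
= 47/81 = 0.5802

0.5802


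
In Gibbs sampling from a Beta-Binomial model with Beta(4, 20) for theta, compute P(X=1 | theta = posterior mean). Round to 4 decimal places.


Posterior mean = alpha/(alpha+beta) = 4/24 = 0.1667
P(X=1|theta=mean) = theta = 0.1667

0.1667


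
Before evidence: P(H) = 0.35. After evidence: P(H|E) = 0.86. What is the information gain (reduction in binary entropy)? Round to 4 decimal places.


Prior entropy = 0.9341
Posterior entropy = 0.5842
Information gain = 0.9341 - 0.5842 = 0.3498

0.3498


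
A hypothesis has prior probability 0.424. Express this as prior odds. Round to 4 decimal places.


Odds = P(H) / P(not H) = 0.424 / 0.576
= 0.7361

0.7361


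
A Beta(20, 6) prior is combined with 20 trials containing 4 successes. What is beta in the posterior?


In conjugate updating:
beta_posterior = beta_prior + (n - k)
= 6 + (20 - 4)
= 6 + 16 = 22

22


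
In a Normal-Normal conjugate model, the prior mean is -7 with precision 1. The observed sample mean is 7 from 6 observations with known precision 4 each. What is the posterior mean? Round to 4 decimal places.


Posterior precision = tau0 + n*tau = 1 + 6*4 = 25
Posterior mean = (tau0*mu0 + n*tau*xbar) / posterior_precision
= (1*-7 + 6*4*7) / 25
= 161 / 25 = 6.44

6.44


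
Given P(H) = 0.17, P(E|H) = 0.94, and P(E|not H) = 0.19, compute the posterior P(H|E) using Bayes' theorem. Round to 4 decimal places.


By Bayes' theorem: P(H|E) = P(E|H)*P(H) / P(E)
P(E) = P(E|H)*P(H) + P(E|not H)*P(not H)
P(E) = 0.94*0.17 + 0.19*0.83 = 0.3175
P(H|E) = 0.94*0.17 / 0.3175 = 0.5033

0.5033


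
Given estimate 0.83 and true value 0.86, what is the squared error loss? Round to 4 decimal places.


Squared error = (estimate - true)^2
Difference = -0.03
Loss = -0.03^2 = 0.0009

0.0009
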